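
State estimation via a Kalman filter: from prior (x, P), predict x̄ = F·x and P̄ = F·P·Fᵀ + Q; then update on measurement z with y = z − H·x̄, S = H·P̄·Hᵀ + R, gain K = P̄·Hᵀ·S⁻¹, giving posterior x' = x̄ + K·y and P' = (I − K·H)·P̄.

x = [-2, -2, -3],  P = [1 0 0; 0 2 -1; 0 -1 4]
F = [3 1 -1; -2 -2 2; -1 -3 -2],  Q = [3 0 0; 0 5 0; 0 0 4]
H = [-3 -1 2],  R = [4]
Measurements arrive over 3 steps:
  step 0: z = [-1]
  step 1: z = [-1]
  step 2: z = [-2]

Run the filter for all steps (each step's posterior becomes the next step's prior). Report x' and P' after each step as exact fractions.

step 0: x̄ = F·x = [-5, 2, 14]
step 0: P̄ = F·P·Fᵀ + Q = [20 -22 -2; -22 41 0; -2 0 27]
step 0: y = z − H·x̄ = [-42]
step 0: S = H·P̄·Hᵀ + R = [225]
step 0: K = P̄·Hᵀ·S⁻¹ = [-14/75; 1/9; 4/15]
step 0: x' = x̄ + K·y = [71/25, -8/3, 14/5]
step 0: P' = (I − K·H)·P̄ = [304/25 -52/3 46/5; -52/3 344/9 -20/3; 46/5 -20/3 11]
step 1: x̄ = F·x = [229/75, 394/75, -11/25]
step 1: P̄ = F·P·Fᵀ + Q = [3554/225 3194/225 -212/25; 3194/225 20609/225 2568/25; -212/25 2568/25 6424/25]
step 1: y = z − H·x̄ = [1072/75]
step 1: S = H·P̄·Hᵀ + R = [234371/225]
step 1: K = P̄·Hᵀ·S⁻¹ = [-17672/234371; 16033/234371; 98244/234371]
step 1: x' = x̄ + K·y = [463021/234371, 1460394/234371, 1301111/234371]
step 1: P' = (I − K·H)·P̄ = [2314022/234371 4586294/234371 5728836/234371; 4586294/234371 20324866/234371 17073940/234371; 5728836/234371 17073940/234371 17326712/234371]
step 2: x̄ = F·x = [1548346/234371, -1244608/234371, -7446425/234371]
step 2: P̄ = F·P·Fᵀ + Q = [18177757/234371 -11751192/234371 -90696420/234371; -11751192/234371 15302399/234371 71270536/234371; -90696420/234371 71270536/234371 510802536/234371]
step 2: y = z − H·x̄ = [17824538/234371]
step 2: S = H·P̄·Hᵀ + R = [2955817584/234371]
step 2: K = P̄·Hᵀ·S⁻¹ = [-74724973/985272528; 54164083/985272528; 305605949/738954396]
step 2: x' = x̄ + K·y = [413030317/492636264, -556443235/492636264, -117940439/369477198]
step 2: P' = (I − K·H)·P̄ = [1647786093/328424176 802292477/328424176 2117256547/246318132; 802292477/328424176 8925719885/328424176 4276806035/246318132; 2117256547/246318132 4276806035/246318132 4138518853/184738599]

step 0: x' = [71/25, -8/3, 14/5], P' = [304/25 -52/3 46/5; -52/3 344/9 -20/3; 46/5 -20/3 11]
step 1: x' = [463021/234371, 1460394/234371, 1301111/234371], P' = [2314022/234371 4586294/234371 5728836/234371; 4586294/234371 20324866/234371 17073940/234371; 5728836/234371 17073940/234371 17326712/234371]
step 2: x' = [413030317/492636264, -556443235/492636264, -117940439/369477198], P' = [1647786093/328424176 802292477/328424176 2117256547/246318132; 802292477/328424176 8925719885/328424176 4276806035/246318132; 2117256547/246318132 4276806035/246318132 4138518853/184738599]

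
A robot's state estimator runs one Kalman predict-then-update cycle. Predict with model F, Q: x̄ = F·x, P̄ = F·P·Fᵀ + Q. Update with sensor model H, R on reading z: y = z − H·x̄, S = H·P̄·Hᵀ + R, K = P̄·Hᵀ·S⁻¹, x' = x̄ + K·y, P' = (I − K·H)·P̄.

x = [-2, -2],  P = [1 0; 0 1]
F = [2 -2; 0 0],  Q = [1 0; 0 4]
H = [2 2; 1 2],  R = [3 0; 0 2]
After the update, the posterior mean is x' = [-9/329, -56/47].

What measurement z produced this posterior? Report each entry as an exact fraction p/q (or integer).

z = [-2, -3]

x̄ = F·x = [0, 0]
P̄ = F·P·Fᵀ + Q = [9 0; 0 4]
S = H·P̄·Hᵀ + R = [55 34; 34 27]
K = P̄·Hᵀ·S⁻¹ = [180/329 -117/329; -8/47 24/47]
x' − x̄ = [-9/329, -56/47] = K·y
y = (KᵀK)⁻¹·Kᵀ·(x' − x̄) = [-2, -3]
z = y + H·x̄ = [-2, -3] + [0, 0] = [-2, -3]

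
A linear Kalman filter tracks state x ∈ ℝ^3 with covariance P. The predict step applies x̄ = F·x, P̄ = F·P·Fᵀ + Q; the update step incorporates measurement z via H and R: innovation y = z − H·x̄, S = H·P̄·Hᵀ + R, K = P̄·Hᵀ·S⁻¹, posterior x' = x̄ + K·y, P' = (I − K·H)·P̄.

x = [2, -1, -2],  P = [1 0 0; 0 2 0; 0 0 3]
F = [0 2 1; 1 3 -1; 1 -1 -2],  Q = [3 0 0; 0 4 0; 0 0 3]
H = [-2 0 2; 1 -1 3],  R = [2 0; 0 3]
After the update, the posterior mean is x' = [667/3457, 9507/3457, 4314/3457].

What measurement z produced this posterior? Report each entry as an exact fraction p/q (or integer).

z = [2, 1]

x̄ = F·x = [-4, 1, 7]
P̄ = F·P·Fᵀ + Q = [14 9 -10; 9 26 1; -10 1 18]
S = H·P̄·Hᵀ + R = [210 136; 136 121]
K = P̄·Hᵀ·S⁻¹ = [-1204/3457 639/3457; -16/3457 -382/3457; 464/3457 707/3457]
x' − x̄ = [14495/3457, 6050/3457, -19885/3457] = K·y
y = (KᵀK)⁻¹·Kᵀ·(x' − x̄) = [-20, -15]
z = y + H·x̄ = [-20, -15] + [22, 16] = [2, 1]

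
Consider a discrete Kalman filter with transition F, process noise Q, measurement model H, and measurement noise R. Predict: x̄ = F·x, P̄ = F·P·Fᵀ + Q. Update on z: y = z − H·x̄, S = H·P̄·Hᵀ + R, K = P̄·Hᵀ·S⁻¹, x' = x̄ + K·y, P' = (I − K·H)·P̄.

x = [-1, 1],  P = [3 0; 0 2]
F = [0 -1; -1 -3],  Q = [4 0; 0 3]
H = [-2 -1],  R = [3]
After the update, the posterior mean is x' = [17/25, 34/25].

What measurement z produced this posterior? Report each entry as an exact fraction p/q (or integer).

z = [-3]

x̄ = F·x = [-1, -2]
P̄ = F·P·Fᵀ + Q = [6 6; 6 24]
S = H·P̄·Hᵀ + R = [75]
K = P̄·Hᵀ·S⁻¹ = [-6/25; -12/25]
x' − x̄ = [42/25, 84/25] = K·y
y = (KᵀK)⁻¹·Kᵀ·(x' − x̄) = [-7]
z = y + H·x̄ = [-7] + [4] = [-3]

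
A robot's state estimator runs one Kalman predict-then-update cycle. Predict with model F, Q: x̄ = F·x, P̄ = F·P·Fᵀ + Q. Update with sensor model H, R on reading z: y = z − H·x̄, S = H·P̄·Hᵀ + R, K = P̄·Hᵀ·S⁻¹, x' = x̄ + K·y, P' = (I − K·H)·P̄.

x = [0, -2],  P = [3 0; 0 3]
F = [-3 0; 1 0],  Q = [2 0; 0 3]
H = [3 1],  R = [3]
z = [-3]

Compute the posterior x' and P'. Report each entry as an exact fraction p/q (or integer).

x' = [-13/12, 7/24]
P' = [5/6 -17/12; -17/12 95/24]

x̄ = F·x = [0, 0]
P̄ = F·P·Fᵀ + Q = [29 -9; -9 6]
y = z − H·x̄ = [-3]
S = H·P̄·Hᵀ + R = [216]
K = P̄·Hᵀ·S⁻¹ = [13/36; -7/72]
x' = x̄ + K·y = [-13/12, 7/24]
P' = (I − K·H)·P̄ = [5/6 -17/12; -17/12 95/24]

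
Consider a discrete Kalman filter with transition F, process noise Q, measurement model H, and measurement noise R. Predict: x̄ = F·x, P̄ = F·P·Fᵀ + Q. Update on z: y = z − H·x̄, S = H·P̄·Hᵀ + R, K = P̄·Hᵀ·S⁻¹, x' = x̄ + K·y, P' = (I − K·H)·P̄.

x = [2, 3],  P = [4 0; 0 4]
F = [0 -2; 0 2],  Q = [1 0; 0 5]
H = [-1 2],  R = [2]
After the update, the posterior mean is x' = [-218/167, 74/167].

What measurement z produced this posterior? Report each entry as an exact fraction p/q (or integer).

z = [2]

x̄ = F·x = [-6, 6]
P̄ = F·P·Fᵀ + Q = [17 -16; -16 21]
S = H·P̄·Hᵀ + R = [167]
K = P̄·Hᵀ·S⁻¹ = [-49/167; 58/167]
x' − x̄ = [784/167, -928/167] = K·y
y = (KᵀK)⁻¹·Kᵀ·(x' − x̄) = [-16]
z = y + H·x̄ = [-16] + [18] = [2]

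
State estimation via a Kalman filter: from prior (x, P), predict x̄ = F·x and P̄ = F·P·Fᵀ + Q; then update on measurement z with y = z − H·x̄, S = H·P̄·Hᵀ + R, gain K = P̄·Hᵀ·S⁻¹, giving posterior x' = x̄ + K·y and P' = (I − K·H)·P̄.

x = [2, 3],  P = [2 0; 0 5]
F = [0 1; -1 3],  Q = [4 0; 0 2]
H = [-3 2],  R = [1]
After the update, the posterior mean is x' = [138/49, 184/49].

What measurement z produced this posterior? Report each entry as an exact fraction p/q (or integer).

z = [-1]

x̄ = F·x = [3, 7]
P̄ = F·P·Fᵀ + Q = [9 15; 15 49]
S = H·P̄·Hᵀ + R = [98]
K = P̄·Hᵀ·S⁻¹ = [3/98; 53/98]
x' − x̄ = [-9/49, -159/49] = K·y
y = (KᵀK)⁻¹·Kᵀ·(x' − x̄) = [-6]
z = y + H·x̄ = [-6] + [5] = [-1]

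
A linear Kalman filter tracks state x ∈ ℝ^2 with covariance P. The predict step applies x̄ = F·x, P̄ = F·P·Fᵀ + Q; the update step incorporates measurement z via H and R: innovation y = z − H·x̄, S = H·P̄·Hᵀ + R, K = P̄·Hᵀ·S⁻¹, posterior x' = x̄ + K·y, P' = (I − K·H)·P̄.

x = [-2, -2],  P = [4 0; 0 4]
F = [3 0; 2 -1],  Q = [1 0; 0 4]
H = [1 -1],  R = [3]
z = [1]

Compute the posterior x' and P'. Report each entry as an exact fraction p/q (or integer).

x' = [-31/16, -2]
P' = [423/16 24; 24 24]

x̄ = F·x = [-6, -2]
P̄ = F·P·Fᵀ + Q = [37 24; 24 24]
y = z − H·x̄ = [5]
S = H·P̄·Hᵀ + R = [16]
K = P̄·Hᵀ·S⁻¹ = [13/16; 0]
x' = x̄ + K·y = [-31/16, -2]
P' = (I − K·H)·P̄ = [423/16 24; 24 24]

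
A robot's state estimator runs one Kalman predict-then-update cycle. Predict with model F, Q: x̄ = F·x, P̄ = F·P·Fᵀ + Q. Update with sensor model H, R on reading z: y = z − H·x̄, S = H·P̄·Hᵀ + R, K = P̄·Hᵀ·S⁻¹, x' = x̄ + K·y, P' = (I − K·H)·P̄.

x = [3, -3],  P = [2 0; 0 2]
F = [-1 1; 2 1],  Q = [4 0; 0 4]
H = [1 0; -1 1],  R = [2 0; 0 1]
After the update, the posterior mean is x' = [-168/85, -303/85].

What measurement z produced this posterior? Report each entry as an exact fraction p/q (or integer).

z = [-2, -2]

x̄ = F·x = [-6, 3]
P̄ = F·P·Fᵀ + Q = [8 -2; -2 14]
S = H·P̄·Hᵀ + R = [10 -10; -10 27]
K = P̄·Hᵀ·S⁻¹ = [58/85 -2/17; 53/85 14/17]
x' − x̄ = [342/85, -558/85] = K·y
y = (KᵀK)⁻¹·Kᵀ·(x' − x̄) = [4, -11]
z = y + H·x̄ = [4, -11] + [-6, 9] = [-2, -2]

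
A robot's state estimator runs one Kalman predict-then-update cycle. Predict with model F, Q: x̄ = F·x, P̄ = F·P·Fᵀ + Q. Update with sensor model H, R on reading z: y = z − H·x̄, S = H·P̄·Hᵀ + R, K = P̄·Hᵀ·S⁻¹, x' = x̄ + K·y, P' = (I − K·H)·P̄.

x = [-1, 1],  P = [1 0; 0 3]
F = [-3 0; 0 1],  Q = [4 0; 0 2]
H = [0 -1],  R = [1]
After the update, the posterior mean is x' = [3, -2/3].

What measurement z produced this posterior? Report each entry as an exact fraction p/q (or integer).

z = [1]

x̄ = F·x = [3, 1]
P̄ = F·P·Fᵀ + Q = [13 0; 0 5]
S = H·P̄·Hᵀ + R = [6]
K = P̄·Hᵀ·S⁻¹ = [0; -5/6]
x' − x̄ = [0, -5/3] = K·y
y = (KᵀK)⁻¹·Kᵀ·(x' − x̄) = [2]
z = y + H·x̄ = [2] + [-1] = [1]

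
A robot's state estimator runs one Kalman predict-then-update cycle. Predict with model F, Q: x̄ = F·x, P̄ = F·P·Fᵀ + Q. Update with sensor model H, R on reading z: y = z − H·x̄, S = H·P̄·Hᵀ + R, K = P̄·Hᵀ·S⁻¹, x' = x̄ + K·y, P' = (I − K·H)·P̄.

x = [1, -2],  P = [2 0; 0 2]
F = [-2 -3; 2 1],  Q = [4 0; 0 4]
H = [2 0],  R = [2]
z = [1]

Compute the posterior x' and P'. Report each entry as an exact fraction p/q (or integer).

x̄ = F·x = [4, 0]
P̄ = F·P·Fᵀ + Q = [30 -14; -14 14]
y = z − H·x̄ = [-7]
S = H·P̄·Hᵀ + R = [122]
K = P̄·Hᵀ·S⁻¹ = [30/61; -14/61]
x' = x̄ + K·y = [34/61, 98/61]
P' = (I − K·H)·P̄ = [30/61 -14/61; -14/61 462/61]

x' = [34/61, 98/61]
P' = [30/61 -14/61; -14/61 462/61]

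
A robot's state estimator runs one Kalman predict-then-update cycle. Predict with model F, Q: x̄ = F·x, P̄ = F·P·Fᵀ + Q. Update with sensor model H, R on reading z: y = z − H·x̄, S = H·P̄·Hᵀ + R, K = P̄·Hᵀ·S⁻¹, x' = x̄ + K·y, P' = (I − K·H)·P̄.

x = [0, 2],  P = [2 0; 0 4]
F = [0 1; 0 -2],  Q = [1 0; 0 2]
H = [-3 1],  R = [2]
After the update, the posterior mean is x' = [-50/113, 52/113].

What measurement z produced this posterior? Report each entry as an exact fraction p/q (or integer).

z = [2]

x̄ = F·x = [2, -4]
P̄ = F·P·Fᵀ + Q = [5 -8; -8 18]
S = H·P̄·Hᵀ + R = [113]
K = P̄·Hᵀ·S⁻¹ = [-23/113; 42/113]
x' − x̄ = [-276/113, 504/113] = K·y
y = (KᵀK)⁻¹·Kᵀ·(x' − x̄) = [12]
z = y + H·x̄ = [12] + [-10] = [2]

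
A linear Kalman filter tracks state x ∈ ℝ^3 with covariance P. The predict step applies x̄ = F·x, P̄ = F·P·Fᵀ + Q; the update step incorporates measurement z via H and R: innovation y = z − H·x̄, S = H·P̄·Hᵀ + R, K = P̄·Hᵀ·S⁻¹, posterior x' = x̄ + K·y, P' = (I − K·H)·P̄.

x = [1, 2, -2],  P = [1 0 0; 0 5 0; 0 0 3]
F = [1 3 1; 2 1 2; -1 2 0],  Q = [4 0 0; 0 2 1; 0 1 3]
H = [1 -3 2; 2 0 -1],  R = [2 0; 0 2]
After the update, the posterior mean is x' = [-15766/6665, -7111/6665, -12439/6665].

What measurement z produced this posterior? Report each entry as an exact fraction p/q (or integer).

x̄ = F·x = [5, 0, 3]
P̄ = F·P·Fᵀ + Q = [53 23 29; 23 23 9; 29 9 24]
S = H·P̄·Hᵀ + R = [228 34; 34 122]
K = P̄·Hᵀ·S⁻¹ = [1253/13330 4032/6665; -2337/13330 2347/6665; 1236/6665 1513/6665]
x' − x̄ = [-49091/6665, -7111/6665, -32434/6665] = K·y
y = (KᵀK)⁻¹·Kᵀ·(x' − x̄) = [-14, -10]
z = y + H·x̄ = [-14, -10] + [11, 7] = [-3, -3]

z = [-3, -3]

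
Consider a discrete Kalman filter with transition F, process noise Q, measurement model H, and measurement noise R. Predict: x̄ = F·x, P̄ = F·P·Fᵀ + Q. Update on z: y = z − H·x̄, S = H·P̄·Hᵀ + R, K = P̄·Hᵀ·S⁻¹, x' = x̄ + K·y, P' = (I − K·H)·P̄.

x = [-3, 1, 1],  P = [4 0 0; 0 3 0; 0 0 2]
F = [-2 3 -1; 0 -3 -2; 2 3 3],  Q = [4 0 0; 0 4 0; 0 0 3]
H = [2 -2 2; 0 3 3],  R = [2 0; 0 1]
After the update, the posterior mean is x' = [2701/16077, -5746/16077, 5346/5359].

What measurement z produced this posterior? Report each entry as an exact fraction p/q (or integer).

z = [3, 2]

x̄ = F·x = [8, -5, 0]
P̄ = F·P·Fᵀ + Q = [49 -23 5; -23 39 -39; 5 -39 64]
S = H·P̄·Hᵀ + R = [1146 42; 42 226]
K = P̄·Hᵀ·S⁻¹ = [2317/16077 -1424/5359; -11413/64308 707/21436; 7611/42872 12813/42872]
x' − x̄ = [-125915/16077, 74639/16077, 5346/5359] = K·y
y = (KᵀK)⁻¹·Kᵀ·(x' − x̄) = [-23, 17]
z = y + H·x̄ = [-23, 17] + [26, -15] = [3, 2]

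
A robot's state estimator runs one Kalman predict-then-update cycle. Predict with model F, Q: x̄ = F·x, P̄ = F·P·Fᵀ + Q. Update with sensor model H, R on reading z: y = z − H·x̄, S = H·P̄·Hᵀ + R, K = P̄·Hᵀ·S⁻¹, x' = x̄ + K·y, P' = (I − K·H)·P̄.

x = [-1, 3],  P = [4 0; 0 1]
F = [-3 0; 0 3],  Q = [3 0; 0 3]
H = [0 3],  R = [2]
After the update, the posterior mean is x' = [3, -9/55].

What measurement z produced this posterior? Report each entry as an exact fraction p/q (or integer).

x̄ = F·x = [3, 9]
P̄ = F·P·Fᵀ + Q = [39 0; 0 12]
S = H·P̄·Hᵀ + R = [110]
K = P̄·Hᵀ·S⁻¹ = [0; 18/55]
x' − x̄ = [0, -504/55] = K·y
y = (KᵀK)⁻¹·Kᵀ·(x' − x̄) = [-28]
z = y + H·x̄ = [-28] + [27] = [-1]

z = [-1]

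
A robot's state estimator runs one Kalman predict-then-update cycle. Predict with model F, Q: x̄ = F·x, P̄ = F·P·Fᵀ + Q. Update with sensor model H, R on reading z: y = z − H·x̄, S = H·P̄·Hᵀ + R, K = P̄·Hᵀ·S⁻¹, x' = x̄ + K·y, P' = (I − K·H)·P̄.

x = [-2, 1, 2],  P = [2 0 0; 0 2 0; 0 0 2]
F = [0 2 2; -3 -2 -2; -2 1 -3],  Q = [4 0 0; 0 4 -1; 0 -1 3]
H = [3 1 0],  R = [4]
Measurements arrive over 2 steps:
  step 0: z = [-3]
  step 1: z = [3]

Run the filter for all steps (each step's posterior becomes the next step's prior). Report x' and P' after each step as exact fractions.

step 0: x̄ = F·x = [6, 0, -1]
step 0: P̄ = F·P·Fᵀ + Q = [20 -16 -8; -16 38 19; -8 19 31]
step 0: y = z − H·x̄ = [-21]
step 0: S = H·P̄·Hᵀ + R = [126]
step 0: K = P̄·Hᵀ·S⁻¹ = [22/63; -5/63; -5/126]
step 0: x' = x̄ + K·y = [-4/3, 5/3, -1/6]
step 0: P' = (I − K·H)·P̄ = [292/63 -788/63 -394/63; -788/63 2344/63 1172/63; -394/63 1172/63 3881/126]
step 1: x̄ = F·x = [3, 1, 29/6]
step 1: P̄ = F·P·Fᵀ + Q = [2974/7 -2158/7 -2305/21; -2158/7 1690/7 2474/21; -2305/21 2474/21 25115/126]
step 1: y = z − H·x̄ = [-7]
step 1: S = H·P̄·Hᵀ + R = [15536/7]
step 1: K = P̄·Hᵀ·S⁻¹ = [1691/3884; -299/971; -4441/46608]
step 1: x' = x̄ + K·y = [-185/3884, 3064/971, 85453/15536]
step 1: P' = (I − K·H)·P̄ = [4039/971 -10426/971 -68709/3884; -10426/971 30082/971 153485/2913; -68709/3884 153485/2913 25052977/139824]

step 0: x' = [-4/3, 5/3, -1/6], P' = [292/63 -788/63 -394/63; -788/63 2344/63 1172/63; -394/63 1172/63 3881/126]
step 1: x' = [-185/3884, 3064/971, 85453/15536], P' = [4039/971 -10426/971 -68709/3884; -10426/971 30082/971 153485/2913; -68709/3884 153485/2913 25052977/139824]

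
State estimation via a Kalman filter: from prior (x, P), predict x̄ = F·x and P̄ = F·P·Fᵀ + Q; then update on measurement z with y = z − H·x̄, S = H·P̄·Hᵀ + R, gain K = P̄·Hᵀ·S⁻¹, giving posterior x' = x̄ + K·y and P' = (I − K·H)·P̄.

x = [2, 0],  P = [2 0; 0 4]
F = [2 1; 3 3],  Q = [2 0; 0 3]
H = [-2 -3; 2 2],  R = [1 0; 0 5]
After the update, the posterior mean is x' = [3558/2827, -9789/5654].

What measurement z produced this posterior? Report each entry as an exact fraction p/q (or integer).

z = [3, 1]

x̄ = F·x = [4, 6]
P̄ = F·P·Fᵀ + Q = [14 24; 24 57]
S = H·P̄·Hᵀ + R = [858 -638; -638 481]
K = P̄·Hᵀ·S⁻¹ = [194/2827 64/257; -1983/5654 -33/257]
x' − x̄ = [-7750/2827, -43713/5654] = K·y
y = (KᵀK)⁻¹·Kᵀ·(x' − x̄) = [29, -19]
z = y + H·x̄ = [29, -19] + [-26, 20] = [3, 1]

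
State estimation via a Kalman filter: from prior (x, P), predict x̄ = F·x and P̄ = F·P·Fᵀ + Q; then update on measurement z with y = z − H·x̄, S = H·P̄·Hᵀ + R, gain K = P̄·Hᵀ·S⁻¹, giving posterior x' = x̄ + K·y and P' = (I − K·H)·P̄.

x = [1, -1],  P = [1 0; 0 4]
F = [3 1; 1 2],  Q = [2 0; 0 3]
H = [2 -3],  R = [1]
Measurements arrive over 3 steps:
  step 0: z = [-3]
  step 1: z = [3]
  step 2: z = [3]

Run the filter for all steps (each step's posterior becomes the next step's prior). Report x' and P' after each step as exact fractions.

step 0: x̄ = F·x = [2, -1]
step 0: P̄ = F·P·Fᵀ + Q = [15 11; 11 20]
step 0: y = z − H·x̄ = [-10]
step 0: S = H·P̄·Hᵀ + R = [109]
step 0: K = P̄·Hᵀ·S⁻¹ = [-3/109; -38/109]
step 0: x' = x̄ + K·y = [248/109, 271/109]
step 0: P' = (I − K·H)·P̄ = [1626/109 1085/109; 1085/109 736/109]
step 1: x̄ = F·x = [1015/109, 790/109]
step 1: P̄ = F·P·Fᵀ + Q = [22098/109 13945/109; 13945/109 9237/109]
step 1: y = z − H·x̄ = [667/109]
step 1: S = H·P̄·Hᵀ + R = [4294/109]
step 1: K = P̄·Hᵀ·S⁻¹ = [2361/4294; 179/4294]
step 1: x' = x̄ + K·y = [54433/4294, 32217/4294]
step 1: P' = (I − K·H)·P̄ = [819399/4294 545479/4294; 545479/4294 363593/4294]
step 2: x̄ = F·x = [97758/2147, 118867/4294]
step 2: P̄ = F·P·Fᵀ + Q = [5509823/2147 3501868/2147; 3501868/2147 4468569/4294]
step 2: y = z − H·x̄ = [-21549/4294]
step 2: S = H·P̄·Hᵀ + R = [255167/4294]
step 2: K = P̄·Hᵀ·S⁻¹ = [1028084/255167; 601765/255167]
step 2: x' = x̄ + K·y = [587184/23197, 367606/23197]
step 2: P' = (I − K·H)·P̄ = [408684979/255167 272113958/255167; 272113958/255167 181208717/255167]

step 0: x' = [248/109, 271/109], P' = [1626/109 1085/109; 1085/109 736/109]
step 1: x' = [54433/4294, 32217/4294], P' = [819399/4294 545479/4294; 545479/4294 363593/4294]
step 2: x' = [587184/23197, 367606/23197], P' = [408684979/255167 272113958/255167; 272113958/255167 181208717/255167]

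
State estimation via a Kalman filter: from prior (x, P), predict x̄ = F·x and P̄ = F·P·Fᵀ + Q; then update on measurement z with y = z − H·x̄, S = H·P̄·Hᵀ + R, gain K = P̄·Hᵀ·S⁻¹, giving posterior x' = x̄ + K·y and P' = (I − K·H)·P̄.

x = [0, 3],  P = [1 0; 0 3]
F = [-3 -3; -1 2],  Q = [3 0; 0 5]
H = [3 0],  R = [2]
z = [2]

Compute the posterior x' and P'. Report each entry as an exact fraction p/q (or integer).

x̄ = F·x = [-9, 6]
P̄ = F·P·Fᵀ + Q = [39 -15; -15 18]
y = z − H·x̄ = [29]
S = H·P̄·Hᵀ + R = [353]
K = P̄·Hᵀ·S⁻¹ = [117/353; -45/353]
x' = x̄ + K·y = [216/353, 813/353]
P' = (I − K·H)·P̄ = [78/353 -30/353; -30/353 4329/353]

x' = [216/353, 813/353]
P' = [78/353 -30/353; -30/353 4329/353]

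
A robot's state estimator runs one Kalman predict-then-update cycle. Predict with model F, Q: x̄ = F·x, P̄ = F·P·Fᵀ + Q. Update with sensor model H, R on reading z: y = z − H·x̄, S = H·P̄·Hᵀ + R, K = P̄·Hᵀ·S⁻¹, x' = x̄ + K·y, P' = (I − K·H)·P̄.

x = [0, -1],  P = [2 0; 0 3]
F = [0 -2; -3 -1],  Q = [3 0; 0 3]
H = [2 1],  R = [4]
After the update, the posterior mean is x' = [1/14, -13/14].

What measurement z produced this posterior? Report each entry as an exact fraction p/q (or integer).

z = [-1]

x̄ = F·x = [2, 1]
P̄ = F·P·Fᵀ + Q = [15 6; 6 24]
S = H·P̄·Hᵀ + R = [112]
K = P̄·Hᵀ·S⁻¹ = [9/28; 9/28]
x' − x̄ = [-27/14, -27/14] = K·y
y = (KᵀK)⁻¹·Kᵀ·(x' − x̄) = [-6]
z = y + H·x̄ = [-6] + [5] = [-1]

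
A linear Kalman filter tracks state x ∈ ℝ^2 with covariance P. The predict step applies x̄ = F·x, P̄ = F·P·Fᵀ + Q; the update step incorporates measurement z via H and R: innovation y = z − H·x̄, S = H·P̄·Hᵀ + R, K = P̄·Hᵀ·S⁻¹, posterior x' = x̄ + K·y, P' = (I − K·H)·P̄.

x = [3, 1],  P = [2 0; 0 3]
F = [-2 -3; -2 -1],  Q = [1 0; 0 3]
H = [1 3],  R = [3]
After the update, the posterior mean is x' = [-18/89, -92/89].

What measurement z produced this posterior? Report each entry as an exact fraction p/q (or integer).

x̄ = F·x = [-9, -7]
P̄ = F·P·Fᵀ + Q = [36 17; 17 14]
S = H·P̄·Hᵀ + R = [267]
K = P̄·Hᵀ·S⁻¹ = [29/89; 59/267]
x' − x̄ = [783/89, 531/89] = K·y
y = (KᵀK)⁻¹·Kᵀ·(x' − x̄) = [27]
z = y + H·x̄ = [27] + [-30] = [-3]

z = [-3]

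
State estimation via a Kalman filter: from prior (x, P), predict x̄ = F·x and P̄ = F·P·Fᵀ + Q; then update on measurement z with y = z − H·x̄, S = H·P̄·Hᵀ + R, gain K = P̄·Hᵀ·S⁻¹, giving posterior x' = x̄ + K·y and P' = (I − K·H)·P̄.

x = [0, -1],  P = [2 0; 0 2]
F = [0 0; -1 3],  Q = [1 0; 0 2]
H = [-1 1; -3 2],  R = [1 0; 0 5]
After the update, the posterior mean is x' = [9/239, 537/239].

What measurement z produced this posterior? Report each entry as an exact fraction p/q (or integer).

z = [3, 3]

x̄ = F·x = [0, -3]
P̄ = F·P·Fᵀ + Q = [1 0; 0 22]
S = H·P̄·Hᵀ + R = [24 47; 47 102]
K = P̄·Hᵀ·S⁻¹ = [39/239 -25/239; 176/239 22/239]
x' − x̄ = [9/239, 1254/239] = K·y
y = (KᵀK)⁻¹·Kᵀ·(x' − x̄) = [6, 9]
z = y + H·x̄ = [6, 9] + [-3, -6] = [3, 3]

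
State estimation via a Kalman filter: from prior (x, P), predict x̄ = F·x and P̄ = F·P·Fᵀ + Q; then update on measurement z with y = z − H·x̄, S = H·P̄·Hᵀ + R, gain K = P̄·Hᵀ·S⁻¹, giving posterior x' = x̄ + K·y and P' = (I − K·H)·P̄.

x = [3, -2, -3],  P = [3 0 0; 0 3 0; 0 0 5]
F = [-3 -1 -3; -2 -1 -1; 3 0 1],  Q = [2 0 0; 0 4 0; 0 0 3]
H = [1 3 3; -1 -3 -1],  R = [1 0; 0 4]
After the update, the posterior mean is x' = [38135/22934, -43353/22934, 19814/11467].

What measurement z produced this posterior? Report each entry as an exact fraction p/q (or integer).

x̄ = F·x = [2, -1, 6]
P̄ = F·P·Fᵀ + Q = [77 36 -42; 36 24 -23; -42 -23 35]
S = H·P̄·Hᵀ + R = [159 -170; -170 326]
K = P̄·Hᵀ·S⁻¹ = [-2538/11467 -12707/22934; -868/11467 -6885/22934; 5482/11467 5532/11467]
x' − x̄ = [-7733/22934, -20419/22934, -48988/11467] = K·y
y = (KᵀK)⁻¹·Kᵀ·(x' − x̄) = [-16, 7]
z = y + H·x̄ = [-16, 7] + [17, -5] = [1, 2]

z = [1, 2]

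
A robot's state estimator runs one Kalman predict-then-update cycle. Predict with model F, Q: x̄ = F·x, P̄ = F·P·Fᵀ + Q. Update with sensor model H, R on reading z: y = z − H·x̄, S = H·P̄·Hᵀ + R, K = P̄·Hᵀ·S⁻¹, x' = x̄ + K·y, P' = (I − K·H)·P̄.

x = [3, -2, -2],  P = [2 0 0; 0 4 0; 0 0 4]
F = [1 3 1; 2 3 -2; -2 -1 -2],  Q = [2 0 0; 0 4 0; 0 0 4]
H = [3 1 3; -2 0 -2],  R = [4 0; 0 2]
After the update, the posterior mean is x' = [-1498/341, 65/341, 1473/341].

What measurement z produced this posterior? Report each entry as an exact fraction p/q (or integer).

x̄ = F·x = [-5, 4, 0]
P̄ = F·P·Fᵀ + Q = [44 32 -24; 32 64 -4; -24 -4 32]
S = H·P̄·Hᵀ + R = [488 -224; -224 114]
K = P̄·Hᵀ·S⁻¹ = [191/682 68/341; 541/682 364/341; -163/682 -208/341]
x' − x̄ = [207/341, -1299/341, 1473/341] = K·y
y = (KᵀK)⁻¹·Kᵀ·(x' − x̄) = [10, -11]
z = y + H·x̄ = [10, -11] + [-11, 10] = [-1, -1]

z = [-1, -1]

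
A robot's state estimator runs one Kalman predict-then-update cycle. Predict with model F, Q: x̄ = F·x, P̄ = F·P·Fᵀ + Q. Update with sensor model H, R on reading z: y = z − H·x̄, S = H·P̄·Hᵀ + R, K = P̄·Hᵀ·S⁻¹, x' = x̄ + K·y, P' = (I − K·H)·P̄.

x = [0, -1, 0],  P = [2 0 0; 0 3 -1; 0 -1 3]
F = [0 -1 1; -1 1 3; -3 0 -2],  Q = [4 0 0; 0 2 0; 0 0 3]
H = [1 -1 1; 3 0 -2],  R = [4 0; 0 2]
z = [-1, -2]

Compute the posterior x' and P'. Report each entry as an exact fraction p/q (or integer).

x' = [-625/1089, 1175/7623, 775/7623]
P' = [2564/1089 5360/1089 3628/1089; 5360/1089 106664/7623 56080/7623; 3628/1089 56080/7623 39584/7623]

x̄ = F·x = [1, -1, 0]
P̄ = F·P·Fᵀ + Q = [12 8 -8; 8 28 -10; -8 -10 33]
y = z − H·x̄ = [-3, -5]
S = H·P̄·Hᵀ + R = [65 -82; -82 338]
K = P̄·Hᵀ·S⁻¹ = [208/1089 218/1089; -3266/7623 200/7623; 2225/7623 -1490/7623]
x' = x̄ + K·y = [-625/1089, 1175/7623, 775/7623]
P' = (I − K·H)·P̄ = [2564/1089 5360/1089 3628/1089; 5360/1089 106664/7623 56080/7623; 3628/1089 56080/7623 39584/7623]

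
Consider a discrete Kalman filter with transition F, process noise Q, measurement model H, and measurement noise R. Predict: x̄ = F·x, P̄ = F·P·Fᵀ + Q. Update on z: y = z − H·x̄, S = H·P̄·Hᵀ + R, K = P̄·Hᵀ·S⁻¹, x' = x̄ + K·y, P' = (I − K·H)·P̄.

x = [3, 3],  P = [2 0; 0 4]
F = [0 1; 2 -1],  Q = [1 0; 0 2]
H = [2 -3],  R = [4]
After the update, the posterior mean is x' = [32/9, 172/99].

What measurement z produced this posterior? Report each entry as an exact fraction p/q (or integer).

x̄ = F·x = [3, 3]
P̄ = F·P·Fᵀ + Q = [5 -4; -4 14]
S = H·P̄·Hᵀ + R = [198]
K = P̄·Hᵀ·S⁻¹ = [1/9; -25/99]
x' − x̄ = [5/9, -125/99] = K·y
y = (KᵀK)⁻¹·Kᵀ·(x' − x̄) = [5]
z = y + H·x̄ = [5] + [-3] = [2]

z = [2]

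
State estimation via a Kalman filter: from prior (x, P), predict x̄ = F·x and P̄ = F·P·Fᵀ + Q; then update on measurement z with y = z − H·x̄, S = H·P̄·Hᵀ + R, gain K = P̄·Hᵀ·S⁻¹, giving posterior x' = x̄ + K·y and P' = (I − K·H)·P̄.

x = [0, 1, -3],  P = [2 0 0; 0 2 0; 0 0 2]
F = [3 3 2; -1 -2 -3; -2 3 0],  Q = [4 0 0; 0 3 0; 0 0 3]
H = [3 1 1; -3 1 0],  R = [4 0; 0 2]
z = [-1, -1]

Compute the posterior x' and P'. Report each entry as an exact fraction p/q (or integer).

x̄ = F·x = [-3, 7, 3]
P̄ = F·P·Fᵀ + Q = [48 -30 6; -30 31 -8; 6 -8 29]
y = z − H·x̄ = [-2, -17]
S = H·P̄·Hᵀ + R = [336 -427; -427 645]
K = P̄·Hᵀ·S⁻¹ = [3102/34391 -1032/4913; 8452/34391 1721/4913; 14053/34391 1131/4913]
x' = x̄ + K·y = [13431/34391, 19034/34391, -59522/34391]
P' = (I − K·H)·P̄ = [21552/34391 50208/34391 -102456/34391; 50208/34391 174718/34391 -291534/34391; -102456/34391 -291534/34391 655114/34391]

x' = [13431/34391, 19034/34391, -59522/34391]
P' = [21552/34391 50208/34391 -102456/34391; 50208/34391 174718/34391 -291534/34391; -102456/34391 -291534/34391 655114/34391]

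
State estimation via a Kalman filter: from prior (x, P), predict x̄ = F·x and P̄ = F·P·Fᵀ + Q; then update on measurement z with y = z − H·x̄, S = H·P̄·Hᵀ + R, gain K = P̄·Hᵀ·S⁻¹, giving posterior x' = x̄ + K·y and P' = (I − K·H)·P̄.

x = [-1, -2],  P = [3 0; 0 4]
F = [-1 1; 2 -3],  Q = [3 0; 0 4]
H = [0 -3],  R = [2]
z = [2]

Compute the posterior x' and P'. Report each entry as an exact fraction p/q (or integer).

x' = [143/235, -152/235]
P' = [892/235 -18/235; -18/235 52/235]

x̄ = F·x = [-1, 4]
P̄ = F·P·Fᵀ + Q = [10 -18; -18 52]
y = z − H·x̄ = [14]
S = H·P̄·Hᵀ + R = [470]
K = P̄·Hᵀ·S⁻¹ = [27/235; -78/235]
x' = x̄ + K·y = [143/235, -152/235]
P' = (I − K·H)·P̄ = [892/235 -18/235; -18/235 52/235]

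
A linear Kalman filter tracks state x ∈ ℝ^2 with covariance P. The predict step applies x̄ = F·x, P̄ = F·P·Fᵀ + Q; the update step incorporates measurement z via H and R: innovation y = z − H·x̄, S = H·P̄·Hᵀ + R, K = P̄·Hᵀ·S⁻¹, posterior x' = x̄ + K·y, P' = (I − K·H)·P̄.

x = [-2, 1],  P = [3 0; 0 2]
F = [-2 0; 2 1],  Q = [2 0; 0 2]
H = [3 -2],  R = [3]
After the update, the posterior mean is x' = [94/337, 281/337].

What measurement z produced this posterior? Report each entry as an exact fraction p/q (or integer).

x̄ = F·x = [4, -3]
P̄ = F·P·Fᵀ + Q = [14 -12; -12 16]
S = H·P̄·Hᵀ + R = [337]
K = P̄·Hᵀ·S⁻¹ = [66/337; -68/337]
x' − x̄ = [-1254/337, 1292/337] = K·y
y = (KᵀK)⁻¹·Kᵀ·(x' − x̄) = [-19]
z = y + H·x̄ = [-19] + [18] = [-1]

z = [-1]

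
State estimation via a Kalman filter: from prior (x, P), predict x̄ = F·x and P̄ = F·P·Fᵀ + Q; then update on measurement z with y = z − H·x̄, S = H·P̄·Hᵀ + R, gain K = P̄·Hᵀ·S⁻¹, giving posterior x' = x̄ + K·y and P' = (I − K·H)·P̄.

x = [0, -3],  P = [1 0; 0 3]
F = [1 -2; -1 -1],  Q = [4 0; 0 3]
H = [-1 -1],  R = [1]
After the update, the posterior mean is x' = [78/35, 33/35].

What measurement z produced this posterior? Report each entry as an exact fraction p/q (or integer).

x̄ = F·x = [6, 3]
P̄ = F·P·Fᵀ + Q = [17 5; 5 7]
S = H·P̄·Hᵀ + R = [35]
K = P̄·Hᵀ·S⁻¹ = [-22/35; -12/35]
x' − x̄ = [-132/35, -72/35] = K·y
y = (KᵀK)⁻¹·Kᵀ·(x' − x̄) = [6]
z = y + H·x̄ = [6] + [-9] = [-3]

z = [-3]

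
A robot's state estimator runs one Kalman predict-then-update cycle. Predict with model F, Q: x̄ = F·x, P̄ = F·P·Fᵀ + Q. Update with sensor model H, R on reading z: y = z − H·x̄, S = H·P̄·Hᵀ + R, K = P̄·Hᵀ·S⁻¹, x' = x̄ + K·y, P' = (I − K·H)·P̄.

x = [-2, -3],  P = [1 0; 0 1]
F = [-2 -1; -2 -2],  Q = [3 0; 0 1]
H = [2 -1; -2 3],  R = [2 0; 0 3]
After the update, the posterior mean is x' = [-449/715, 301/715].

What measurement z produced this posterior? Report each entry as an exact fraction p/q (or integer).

z = [-3, 1]

x̄ = F·x = [7, 10]
P̄ = F·P·Fᵀ + Q = [8 6; 6 9]
S = H·P̄·Hᵀ + R = [19 -11; -11 44]
K = P̄·Hᵀ·S⁻¹ = [42/65 148/715; 27/65 318/715]
x' − x̄ = [-5454/715, -6849/715] = K·y
y = (KᵀK)⁻¹·Kᵀ·(x' − x̄) = [-7, -15]
z = y + H·x̄ = [-7, -15] + [4, 16] = [-3, 1]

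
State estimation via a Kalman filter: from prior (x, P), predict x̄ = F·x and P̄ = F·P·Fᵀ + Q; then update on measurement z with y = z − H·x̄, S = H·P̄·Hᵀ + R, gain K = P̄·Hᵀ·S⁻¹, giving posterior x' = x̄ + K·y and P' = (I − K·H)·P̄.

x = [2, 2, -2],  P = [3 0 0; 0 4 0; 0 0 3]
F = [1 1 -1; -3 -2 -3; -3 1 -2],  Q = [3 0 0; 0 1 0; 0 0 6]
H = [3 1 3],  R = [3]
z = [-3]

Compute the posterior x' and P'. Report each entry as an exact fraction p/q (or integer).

x̄ = F·x = [6, -4, 0]
P̄ = F·P·Fᵀ + Q = [13 -8 1; -8 71 37; 1 37 49]
y = z − H·x̄ = [-17]
S = H·P̄·Hᵀ + R = [824]
K = P̄·Hᵀ·S⁻¹ = [17/412; 79/412; 187/824]
x' = x̄ + K·y = [2183/412, -2991/412, -3179/824]
P' = (I − K·H)·P̄ = [2389/206 -2991/206 -2767/412; -2991/206 8385/206 471/412; -2767/412 471/412 5407/824]

x' = [2183/412, -2991/412, -3179/824]
P' = [2389/206 -2991/206 -2767/412; -2991/206 8385/206 471/412; -2767/412 471/412 5407/824]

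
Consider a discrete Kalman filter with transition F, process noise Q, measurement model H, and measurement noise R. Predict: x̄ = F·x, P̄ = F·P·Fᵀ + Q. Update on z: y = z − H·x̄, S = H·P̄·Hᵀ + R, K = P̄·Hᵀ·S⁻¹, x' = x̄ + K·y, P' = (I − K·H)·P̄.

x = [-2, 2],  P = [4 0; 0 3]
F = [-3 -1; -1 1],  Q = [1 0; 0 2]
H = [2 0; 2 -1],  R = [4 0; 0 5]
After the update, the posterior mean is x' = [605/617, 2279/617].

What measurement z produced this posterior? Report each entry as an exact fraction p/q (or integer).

z = [2, -2]

x̄ = F·x = [4, 4]
P̄ = F·P·Fᵀ + Q = [40 9; 9 9]
S = H·P̄·Hᵀ + R = [164 142; 142 138]
K = P̄·Hᵀ·S⁻¹ = [479/1234 71/617; 603/1234 -270/617]
x' − x̄ = [-1863/617, -189/617] = K·y
y = (KᵀK)⁻¹·Kᵀ·(x' − x̄) = [-6, -6]
z = y + H·x̄ = [-6, -6] + [8, 4] = [2, -2]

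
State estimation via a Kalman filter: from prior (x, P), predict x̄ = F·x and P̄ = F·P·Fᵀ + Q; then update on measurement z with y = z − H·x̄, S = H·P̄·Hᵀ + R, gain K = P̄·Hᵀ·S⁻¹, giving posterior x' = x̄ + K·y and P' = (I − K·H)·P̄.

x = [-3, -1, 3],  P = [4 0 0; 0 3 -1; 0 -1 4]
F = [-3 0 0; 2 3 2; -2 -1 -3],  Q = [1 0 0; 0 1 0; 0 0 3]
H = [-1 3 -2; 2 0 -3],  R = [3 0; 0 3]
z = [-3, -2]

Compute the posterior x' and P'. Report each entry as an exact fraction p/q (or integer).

x' = [237371/285712, -3833/71428, 154207/142856]
P' = [2148285/285712 393285/71428 682377/142856; 393285/71428 80225/17857 132309/35714; 682377/142856 132309/35714 239685/71428]

x̄ = F·x = [9, -3, -2]
P̄ = F·P·Fᵀ + Q = [37 -24 24; -24 48 -38; 24 -38 52]
y = z − H·x̄ = [11, -26]
S = H·P̄·Hᵀ + R = [1376 412; 412 331]
K = P̄·Hᵀ·S⁻¹ = [-52791/285712 16859/71428; 13393/71428 -607/17857; -17803/142856 -6113/35714]
x' = x̄ + K·y = [237371/285712, -3833/71428, 154207/142856]
P' = (I − K·H)·P̄ = [2148285/285712 393285/71428 682377/142856; 393285/71428 80225/17857 132309/35714; 682377/142856 132309/35714 239685/71428]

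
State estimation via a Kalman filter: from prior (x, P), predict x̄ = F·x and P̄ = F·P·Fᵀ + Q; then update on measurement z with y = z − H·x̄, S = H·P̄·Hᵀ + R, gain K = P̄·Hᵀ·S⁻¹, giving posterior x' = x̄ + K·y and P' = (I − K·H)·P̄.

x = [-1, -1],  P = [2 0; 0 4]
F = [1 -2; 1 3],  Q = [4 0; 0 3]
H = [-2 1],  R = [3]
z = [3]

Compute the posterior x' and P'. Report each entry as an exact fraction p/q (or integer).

x' = [-17/10, -23/44]
P' = [11/5 7/2; 7/2 359/44]

x̄ = F·x = [1, -4]
P̄ = F·P·Fᵀ + Q = [22 -22; -22 41]
y = z − H·x̄ = [9]
S = H·P̄·Hᵀ + R = [220]
K = P̄·Hᵀ·S⁻¹ = [-3/10; 17/44]
x' = x̄ + K·y = [-17/10, -23/44]
P' = (I − K·H)·P̄ = [11/5 7/2; 7/2 359/44]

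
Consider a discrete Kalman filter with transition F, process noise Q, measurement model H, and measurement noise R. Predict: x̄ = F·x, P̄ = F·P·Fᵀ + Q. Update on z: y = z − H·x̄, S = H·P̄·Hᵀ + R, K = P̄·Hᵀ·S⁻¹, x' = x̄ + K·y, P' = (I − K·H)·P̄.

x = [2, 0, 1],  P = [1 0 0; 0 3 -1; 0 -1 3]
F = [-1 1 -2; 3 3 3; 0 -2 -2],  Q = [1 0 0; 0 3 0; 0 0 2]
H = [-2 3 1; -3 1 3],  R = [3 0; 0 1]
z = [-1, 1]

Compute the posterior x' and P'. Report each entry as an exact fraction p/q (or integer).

x̄ = F·x = [-4, 9, -2]
P̄ = F·P·Fᵀ + Q = [21 -9 4; -9 48 -24; 4 -24 18]
y = z − H·x̄ = [-34, -14]
S = H·P̄·Hᵀ + R = [485 147; 147 238]
K = P̄·Hᵀ·S⁻¹ = [-950/13403 -19545/93821; 4629/13403 -18831/93821; -2486/13403 17844/93821]
x' = x̄ + K·y = [17778/13403, 903/13403, 22030/13403]
P' = (I − K·H)·P̄ = [365291/93821 131946/93821 314794/93821; 131946/93821 88287/93821 96240/93821; 314794/93821 96240/93821 288662/93821]

x' = [17778/13403, 903/13403, 22030/13403]
P' = [365291/93821 131946/93821 314794/93821; 131946/93821 88287/93821 96240/93821; 314794/93821 96240/93821 288662/93821]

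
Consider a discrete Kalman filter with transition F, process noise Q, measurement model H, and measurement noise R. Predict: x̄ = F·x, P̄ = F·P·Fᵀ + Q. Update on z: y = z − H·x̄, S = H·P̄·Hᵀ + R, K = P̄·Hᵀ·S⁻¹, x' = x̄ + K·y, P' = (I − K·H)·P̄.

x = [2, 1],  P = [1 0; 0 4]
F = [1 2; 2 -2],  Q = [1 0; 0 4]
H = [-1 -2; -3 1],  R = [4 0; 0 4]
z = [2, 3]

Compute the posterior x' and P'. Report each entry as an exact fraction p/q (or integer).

x̄ = F·x = [4, 2]
P̄ = F·P·Fᵀ + Q = [18 -14; -14 24]
y = z − H·x̄ = [10, 13]
S = H·P̄·Hᵀ + R = [62 -64; -64 274]
K = P̄·Hᵀ·S⁻¹ = [-403/3223 -894/3223; -1273/3223 479/3223]
x' = x̄ + K·y = [-2760/3223, -57/3223]
P' = (I − K·H)·P̄ = [1252/3223 180/3223; 180/3223 2456/3223]

x' = [-2760/3223, -57/3223]
P' = [1252/3223 180/3223; 180/3223 2456/3223]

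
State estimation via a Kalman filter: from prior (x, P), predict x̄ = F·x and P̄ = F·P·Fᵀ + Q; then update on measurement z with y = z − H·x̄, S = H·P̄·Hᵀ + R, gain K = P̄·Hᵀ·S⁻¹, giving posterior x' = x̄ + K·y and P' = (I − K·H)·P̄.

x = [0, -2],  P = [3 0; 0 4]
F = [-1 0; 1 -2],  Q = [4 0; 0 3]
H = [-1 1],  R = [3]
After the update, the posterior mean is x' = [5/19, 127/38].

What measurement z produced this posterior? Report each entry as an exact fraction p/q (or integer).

z = [3]

x̄ = F·x = [0, 4]
P̄ = F·P·Fᵀ + Q = [7 -3; -3 22]
S = H·P̄·Hᵀ + R = [38]
K = P̄·Hᵀ·S⁻¹ = [-5/19; 25/38]
x' − x̄ = [5/19, -25/38] = K·y
y = (KᵀK)⁻¹·Kᵀ·(x' − x̄) = [-1]
z = y + H·x̄ = [-1] + [4] = [3]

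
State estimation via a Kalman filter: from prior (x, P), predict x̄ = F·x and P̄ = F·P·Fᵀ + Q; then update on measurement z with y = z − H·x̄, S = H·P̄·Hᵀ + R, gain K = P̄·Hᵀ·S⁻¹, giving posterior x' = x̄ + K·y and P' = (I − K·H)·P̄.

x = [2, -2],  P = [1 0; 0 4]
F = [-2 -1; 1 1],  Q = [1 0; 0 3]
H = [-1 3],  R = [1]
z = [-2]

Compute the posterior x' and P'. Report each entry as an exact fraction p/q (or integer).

x' = [-64/59, -60/59]
P' = [333/118 51/59; 51/59 22/59]

x̄ = F·x = [-2, 0]
P̄ = F·P·Fᵀ + Q = [9 -6; -6 8]
y = z − H·x̄ = [-4]
S = H·P̄·Hᵀ + R = [118]
K = P̄·Hᵀ·S⁻¹ = [-27/118; 15/59]
x' = x̄ + K·y = [-64/59, -60/59]
P' = (I − K·H)·P̄ = [333/118 51/59; 51/59 22/59]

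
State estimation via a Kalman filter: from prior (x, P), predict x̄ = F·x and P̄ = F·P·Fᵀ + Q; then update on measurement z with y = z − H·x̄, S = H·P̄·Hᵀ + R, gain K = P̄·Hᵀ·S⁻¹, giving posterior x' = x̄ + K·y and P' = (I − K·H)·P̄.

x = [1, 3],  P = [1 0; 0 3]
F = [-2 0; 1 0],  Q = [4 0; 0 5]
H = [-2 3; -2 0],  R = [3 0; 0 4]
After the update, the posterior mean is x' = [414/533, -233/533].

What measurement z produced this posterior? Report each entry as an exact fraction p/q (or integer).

z = [-3, -2]

x̄ = F·x = [-2, 1]
P̄ = F·P·Fᵀ + Q = [8 -2; -2 6]
S = H·P̄·Hᵀ + R = [113 44; 44 36]
K = P̄·Hᵀ·S⁻¹ = [-22/533 -210/533; 154/533 -129/533]
x' − x̄ = [1480/533, -766/533] = K·y
y = (KᵀK)⁻¹·Kᵀ·(x' − x̄) = [-10, -6]
z = y + H·x̄ = [-10, -6] + [7, 4] = [-3, -2]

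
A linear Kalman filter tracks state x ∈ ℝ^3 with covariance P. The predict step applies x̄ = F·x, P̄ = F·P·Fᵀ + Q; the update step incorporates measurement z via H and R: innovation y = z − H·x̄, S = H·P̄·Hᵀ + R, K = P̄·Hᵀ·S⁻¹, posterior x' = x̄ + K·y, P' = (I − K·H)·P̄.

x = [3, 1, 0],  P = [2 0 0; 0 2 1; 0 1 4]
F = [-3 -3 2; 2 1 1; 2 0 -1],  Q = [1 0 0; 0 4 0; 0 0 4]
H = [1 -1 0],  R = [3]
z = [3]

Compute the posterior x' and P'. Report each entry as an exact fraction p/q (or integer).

x' = [56/43, -40/43, 38/43]
P' = [411/43 333/43 -211/43; 333/43 759/86 -181/43; -211/43 -181/43 488/43]

x̄ = F·x = [-12, 7, 6]
P̄ = F·P·Fᵀ + Q = [41 -11 -17; -11 20 3; -17 3 16]
y = z − H·x̄ = [22]
S = H·P̄·Hᵀ + R = [86]
K = P̄·Hᵀ·S⁻¹ = [26/43; -31/86; -10/43]
x' = x̄ + K·y = [56/43, -40/43, 38/43]
P' = (I − K·H)·P̄ = [411/43 333/43 -211/43; 333/43 759/86 -181/43; -211/43 -181/43 488/43]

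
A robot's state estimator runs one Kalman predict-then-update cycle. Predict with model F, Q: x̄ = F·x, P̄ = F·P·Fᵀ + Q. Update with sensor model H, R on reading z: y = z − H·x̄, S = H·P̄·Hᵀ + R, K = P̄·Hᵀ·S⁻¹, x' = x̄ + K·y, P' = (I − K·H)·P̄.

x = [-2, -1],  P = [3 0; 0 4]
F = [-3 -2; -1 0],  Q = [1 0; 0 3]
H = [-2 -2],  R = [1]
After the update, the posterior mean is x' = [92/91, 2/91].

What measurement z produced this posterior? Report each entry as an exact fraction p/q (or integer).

x̄ = F·x = [8, 2]
P̄ = F·P·Fᵀ + Q = [44 9; 9 6]
S = H·P̄·Hᵀ + R = [273]
K = P̄·Hᵀ·S⁻¹ = [-106/273; -10/91]
x' − x̄ = [-636/91, -180/91] = K·y
y = (KᵀK)⁻¹·Kᵀ·(x' − x̄) = [18]
z = y + H·x̄ = [18] + [-20] = [-2]

z = [-2]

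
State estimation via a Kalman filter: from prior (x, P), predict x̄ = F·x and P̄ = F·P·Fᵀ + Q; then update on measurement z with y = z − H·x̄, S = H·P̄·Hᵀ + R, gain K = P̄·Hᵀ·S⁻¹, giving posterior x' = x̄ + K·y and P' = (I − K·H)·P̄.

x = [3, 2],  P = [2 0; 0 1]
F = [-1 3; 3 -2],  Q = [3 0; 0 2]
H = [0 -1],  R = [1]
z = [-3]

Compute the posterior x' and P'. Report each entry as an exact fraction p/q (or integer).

x̄ = F·x = [3, 5]
P̄ = F·P·Fᵀ + Q = [14 -12; -12 24]
y = z − H·x̄ = [2]
S = H·P̄·Hᵀ + R = [25]
K = P̄·Hᵀ·S⁻¹ = [12/25; -24/25]
x' = x̄ + K·y = [99/25, 77/25]
P' = (I − K·H)·P̄ = [206/25 -12/25; -12/25 24/25]

x' = [99/25, 77/25]
P' = [206/25 -12/25; -12/25 24/25]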